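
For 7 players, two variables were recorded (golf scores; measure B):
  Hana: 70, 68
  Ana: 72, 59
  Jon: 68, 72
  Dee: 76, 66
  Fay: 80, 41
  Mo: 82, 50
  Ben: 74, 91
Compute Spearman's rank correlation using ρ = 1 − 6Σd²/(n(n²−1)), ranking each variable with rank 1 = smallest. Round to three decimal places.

-0.679

Ranks of variable 1: 2, 3, 1, 5, 6, 7, 4
Ranks of variable 2: 5, 3, 6, 4, 1, 2, 7
d = r₁ − r₂: -3, 0, -5, 1, 5, 5, -3
d²: 9, 0, 25, 1, 25, 25, 9; Σd² = 94
ρ = 1 − 6·94/(7·48) = 1 − 564/336 = -0.679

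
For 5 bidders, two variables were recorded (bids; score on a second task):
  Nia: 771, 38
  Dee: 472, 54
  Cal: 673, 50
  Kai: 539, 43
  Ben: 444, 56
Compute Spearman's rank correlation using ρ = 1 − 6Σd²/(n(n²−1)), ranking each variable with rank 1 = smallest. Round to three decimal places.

-0.900

Ranks of variable 1: 5, 2, 4, 3, 1
Ranks of variable 2: 1, 4, 3, 2, 5
d = r₁ − r₂: 4, -2, 1, 1, -4
d²: 16, 4, 1, 1, 16; Σd² = 38
ρ = 1 − 6·38/(5·24) = 1 − 228/120 = -0.900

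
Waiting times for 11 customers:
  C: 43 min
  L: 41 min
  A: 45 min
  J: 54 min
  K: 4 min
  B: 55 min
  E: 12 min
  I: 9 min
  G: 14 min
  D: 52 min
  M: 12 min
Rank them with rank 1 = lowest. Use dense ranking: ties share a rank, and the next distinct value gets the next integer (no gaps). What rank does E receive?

3

Sorted (ascending): 4, 9, 12, 12, 14, 41, 43, 45, 52, 54, 55
The 2 values of 12 share dense rank 3.
Remaining distinct values take the next consecutive integers.
E has value 12 min → rank 3.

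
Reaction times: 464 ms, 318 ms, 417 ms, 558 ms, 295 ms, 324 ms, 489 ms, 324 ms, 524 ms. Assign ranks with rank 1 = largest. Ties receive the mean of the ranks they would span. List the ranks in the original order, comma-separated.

4, 8, 5, 1, 9, 6.5, 3, 6.5, 2

Sorted (descending): 558, 524, 489, 464, 417, 324, 324, 318, 295
The 2 values of 324 occupy positions 6–7 → average rank (6+7)/2 = 6.5.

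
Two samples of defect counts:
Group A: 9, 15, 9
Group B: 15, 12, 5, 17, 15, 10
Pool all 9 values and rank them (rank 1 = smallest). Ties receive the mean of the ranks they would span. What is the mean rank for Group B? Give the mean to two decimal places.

5.50

Sorted (ascending): 5, 9, 9, 10, 12, 15, 15, 15, 17
The 2 values of 9 occupy positions 2–3 → average rank (2+3)/2 = 2.5.
The 3 values of 15 occupy positions 6–8 → average rank 7.
Group B values → pooled ranks: 15→7, 12→5, 5→1, 17→9, 15→7, 10→4
Mean rank = (7 + 5 + 1 + 9 + 7 + 4) / 6 = 5.50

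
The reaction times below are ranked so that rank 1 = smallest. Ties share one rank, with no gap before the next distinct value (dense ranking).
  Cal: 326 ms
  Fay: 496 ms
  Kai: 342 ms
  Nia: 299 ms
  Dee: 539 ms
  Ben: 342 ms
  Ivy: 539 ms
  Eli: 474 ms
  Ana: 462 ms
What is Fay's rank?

Sorted (ascending): 299, 326, 342, 342, 462, 474, 496, 539, 539
The 2 values of 342 share dense rank 3.
The 2 values of 539 share dense rank 7.
Remaining distinct values take the next consecutive integers.
Fay has value 496 ms → rank 6.

6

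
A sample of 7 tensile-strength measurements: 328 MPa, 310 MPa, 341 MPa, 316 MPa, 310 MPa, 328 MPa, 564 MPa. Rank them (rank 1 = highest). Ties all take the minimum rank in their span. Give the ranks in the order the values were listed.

Sorted (descending): 564, 341, 328, 328, 316, 310, 310
The 2 values of 328 occupy positions 3–4 → each gets rank 3.
The 2 values of 310 occupy positions 6–7 → each gets rank 6.

3, 6, 2, 5, 6, 3, 1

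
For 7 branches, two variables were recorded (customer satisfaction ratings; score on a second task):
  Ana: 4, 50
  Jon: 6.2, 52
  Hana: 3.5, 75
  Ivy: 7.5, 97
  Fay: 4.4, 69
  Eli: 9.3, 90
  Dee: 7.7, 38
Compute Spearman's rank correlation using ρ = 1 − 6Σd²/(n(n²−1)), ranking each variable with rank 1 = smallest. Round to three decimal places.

0.143

Ranks of variable 1: 2, 4, 1, 5, 3, 7, 6
Ranks of variable 2: 2, 3, 5, 7, 4, 6, 1
d = r₁ − r₂: 0, 1, -4, -2, -1, 1, 5
d²: 0, 1, 16, 4, 1, 1, 25; Σd² = 48
ρ = 1 − 6·48/(7·48) = 1 − 288/336 = 0.143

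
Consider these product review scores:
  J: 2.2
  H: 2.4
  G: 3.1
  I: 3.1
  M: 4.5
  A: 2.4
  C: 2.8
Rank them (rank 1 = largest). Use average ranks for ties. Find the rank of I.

2.5

Sorted (descending): 4.5, 3.1, 3.1, 2.8, 2.4, 2.4, 2.2
The 2 values of 3.1 occupy positions 2–3 → average rank (2+3)/2 = 2.5.
The 2 values of 2.4 occupy positions 5–6 → average rank (5+6)/2 = 5.5.
I has value 3.1 → rank 2.5.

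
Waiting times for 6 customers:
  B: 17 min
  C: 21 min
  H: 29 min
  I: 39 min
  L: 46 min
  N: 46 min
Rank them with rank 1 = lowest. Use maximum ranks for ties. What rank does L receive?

Sorted (ascending): 17, 21, 29, 39, 46, 46
The 2 values of 46 occupy positions 5–6 → each gets rank 6.
L has value 46 min → rank 6.

6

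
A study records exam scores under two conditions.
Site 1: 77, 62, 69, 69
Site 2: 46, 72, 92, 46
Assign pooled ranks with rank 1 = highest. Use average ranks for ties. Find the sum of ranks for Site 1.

17

Sorted (descending): 92, 77, 72, 69, 69, 62, 46, 46
The 2 values of 69 occupy positions 4–5 → average rank (4+5)/2 = 4.5.
The 2 values of 46 occupy positions 7–8 → average rank (7+8)/2 = 7.5.
Site 1 values → pooled ranks: 77→2, 62→6, 69→4.5, 69→4.5
Rank sum = 2 + 6 + 4.5 + 4.5 = 17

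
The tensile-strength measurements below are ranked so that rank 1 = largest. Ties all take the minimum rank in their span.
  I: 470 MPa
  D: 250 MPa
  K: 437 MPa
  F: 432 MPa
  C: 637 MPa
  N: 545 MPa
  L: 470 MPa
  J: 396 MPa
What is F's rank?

Sorted (descending): 637, 545, 470, 470, 437, 432, 396, 250
The 2 values of 470 occupy positions 3–4 → each gets rank 3.
F has value 432 MPa → rank 6.

6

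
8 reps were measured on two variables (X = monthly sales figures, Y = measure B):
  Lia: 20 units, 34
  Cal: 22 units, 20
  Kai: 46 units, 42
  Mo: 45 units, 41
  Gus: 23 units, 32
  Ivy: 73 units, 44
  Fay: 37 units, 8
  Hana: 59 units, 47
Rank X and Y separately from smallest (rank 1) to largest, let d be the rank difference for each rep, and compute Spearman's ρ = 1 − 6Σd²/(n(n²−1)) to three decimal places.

0.762

Ranks of variable 1: 1, 2, 6, 5, 3, 8, 4, 7
Ranks of variable 2: 4, 2, 6, 5, 3, 7, 1, 8
d = r₁ − r₂: -3, 0, 0, 0, 0, 1, 3, -1
d²: 9, 0, 0, 0, 0, 1, 9, 1; Σd² = 20
ρ = 1 − 6·20/(8·63) = 1 − 120/504 = 0.762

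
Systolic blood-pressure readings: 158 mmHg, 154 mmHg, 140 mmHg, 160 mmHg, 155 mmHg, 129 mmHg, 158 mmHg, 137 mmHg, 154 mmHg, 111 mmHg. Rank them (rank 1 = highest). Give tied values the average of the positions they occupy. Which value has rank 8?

137

Sorted (descending): 160, 158, 158, 155, 154, 154, 140, 137, 129, 111
The 2 values of 158 occupy positions 2–3 → average rank (2+3)/2 = 2.5.
The 2 values of 154 occupy positions 5–6 → average rank (5+6)/2 = 5.5.
Rank 8 → value 137.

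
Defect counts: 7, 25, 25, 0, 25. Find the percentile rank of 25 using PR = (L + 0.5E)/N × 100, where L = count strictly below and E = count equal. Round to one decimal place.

70.0

N = 5.
Strictly below 25: 2. Equal to 25: 3.
PR = (2 + 0.5·3)/5 × 100 = 70.0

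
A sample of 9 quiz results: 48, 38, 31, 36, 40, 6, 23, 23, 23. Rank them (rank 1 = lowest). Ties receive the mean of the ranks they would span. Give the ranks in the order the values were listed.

9, 7, 5, 6, 8, 1, 3, 3, 3

Sorted (ascending): 6, 23, 23, 23, 31, 36, 38, 40, 48
The 3 values of 23 occupy positions 2–4 → average rank 3.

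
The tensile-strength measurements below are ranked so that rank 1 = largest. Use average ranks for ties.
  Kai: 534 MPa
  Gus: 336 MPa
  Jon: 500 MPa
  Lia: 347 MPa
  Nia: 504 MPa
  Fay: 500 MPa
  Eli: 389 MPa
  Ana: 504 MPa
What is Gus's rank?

Sorted (descending): 534, 504, 504, 500, 500, 389, 347, 336
The 2 values of 504 occupy positions 2–3 → average rank (2+3)/2 = 2.5.
The 2 values of 500 occupy positions 4–5 → average rank (4+5)/2 = 4.5.
Gus has value 336 MPa → rank 8.

8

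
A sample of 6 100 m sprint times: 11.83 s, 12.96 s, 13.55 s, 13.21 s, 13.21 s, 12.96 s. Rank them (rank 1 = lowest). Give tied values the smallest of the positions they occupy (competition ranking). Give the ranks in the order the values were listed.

Sorted (ascending): 11.83, 12.96, 12.96, 13.21, 13.21, 13.55
The 2 values of 12.96 occupy positions 2–3 → each gets rank 2.
The 2 values of 13.21 occupy positions 4–5 → each gets rank 4.

1, 2, 6, 4, 4, 2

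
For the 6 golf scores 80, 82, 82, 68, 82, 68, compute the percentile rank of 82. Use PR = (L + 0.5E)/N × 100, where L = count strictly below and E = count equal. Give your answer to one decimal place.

75.0

N = 6.
Strictly below 82: 3. Equal to 82: 3.
PR = (3 + 0.5·3)/6 × 100 = 75.0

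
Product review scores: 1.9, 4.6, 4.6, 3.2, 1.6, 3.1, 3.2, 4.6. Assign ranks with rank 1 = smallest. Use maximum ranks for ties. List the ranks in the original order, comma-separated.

Sorted (ascending): 1.6, 1.9, 3.1, 3.2, 3.2, 4.6, 4.6, 4.6
The 2 values of 3.2 occupy positions 4–5 → each gets rank 5.
The 3 values of 4.6 occupy positions 6–8 → each gets rank 8.

2, 8, 8, 5, 1, 3, 5, 8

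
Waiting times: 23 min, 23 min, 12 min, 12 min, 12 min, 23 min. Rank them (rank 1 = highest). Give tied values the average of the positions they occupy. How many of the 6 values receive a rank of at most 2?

Sorted (descending): 23, 23, 23, 12, 12, 12
The 3 values of 23 occupy positions 1–3 → average rank 2.
The 3 values of 12 occupy positions 4–6 → average rank 5.
Ranks ≤ 2: {2, 2, 2} → 3 values.

3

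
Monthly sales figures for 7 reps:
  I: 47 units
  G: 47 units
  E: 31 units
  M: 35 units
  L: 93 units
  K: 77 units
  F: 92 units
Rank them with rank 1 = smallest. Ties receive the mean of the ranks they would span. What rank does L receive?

Sorted (ascending): 31, 35, 47, 47, 77, 92, 93
The 2 values of 47 occupy positions 3–4 → average rank (3+4)/2 = 3.5.
L has value 93 units → rank 7.

7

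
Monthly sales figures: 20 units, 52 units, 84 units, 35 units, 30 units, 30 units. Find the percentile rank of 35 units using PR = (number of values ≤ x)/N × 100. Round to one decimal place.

N = 6.
Strictly below 35: 3. Equal to 35: 1.
PR = 4/6 × 100 = 66.7

66.7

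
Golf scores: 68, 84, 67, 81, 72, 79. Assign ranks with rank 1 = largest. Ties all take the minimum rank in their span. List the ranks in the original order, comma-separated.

5, 1, 6, 2, 4, 3

Sorted (descending): 84, 81, 79, 72, 68, 67
No ties — each value takes its position as its rank.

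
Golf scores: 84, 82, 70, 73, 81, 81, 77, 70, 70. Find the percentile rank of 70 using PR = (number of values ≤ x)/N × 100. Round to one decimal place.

33.3

N = 9.
Strictly below 70: 0. Equal to 70: 3.
PR = 3/9 × 100 = 33.3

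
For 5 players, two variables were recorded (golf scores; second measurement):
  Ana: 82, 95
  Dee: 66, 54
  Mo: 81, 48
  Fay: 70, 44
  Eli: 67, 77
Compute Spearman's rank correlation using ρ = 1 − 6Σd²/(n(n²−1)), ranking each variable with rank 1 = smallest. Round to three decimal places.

Ranks of variable 1: 5, 1, 4, 3, 2
Ranks of variable 2: 5, 3, 2, 1, 4
d = r₁ − r₂: 0, -2, 2, 2, -2
d²: 0, 4, 4, 4, 4; Σd² = 16
ρ = 1 − 6·16/(5·24) = 1 − 96/120 = 0.200

0.200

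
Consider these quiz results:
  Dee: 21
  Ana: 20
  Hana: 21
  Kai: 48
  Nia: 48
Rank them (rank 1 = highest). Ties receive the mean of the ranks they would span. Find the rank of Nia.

Sorted (descending): 48, 48, 21, 21, 20
The 2 values of 48 occupy positions 1–2 → average rank (1+2)/2 = 1.5.
The 2 values of 21 occupy positions 3–4 → average rank (3+4)/2 = 3.5.
Nia has value 48 → rank 1.5.

1.5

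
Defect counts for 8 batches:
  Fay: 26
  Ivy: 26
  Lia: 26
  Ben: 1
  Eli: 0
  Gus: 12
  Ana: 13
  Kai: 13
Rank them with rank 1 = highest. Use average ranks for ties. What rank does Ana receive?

Sorted (descending): 26, 26, 26, 13, 13, 12, 1, 0
The 3 values of 26 occupy positions 1–3 → average rank 2.
The 2 values of 13 occupy positions 4–5 → average rank (4+5)/2 = 4.5.
Ana has value 13 → rank 4.5.

4.5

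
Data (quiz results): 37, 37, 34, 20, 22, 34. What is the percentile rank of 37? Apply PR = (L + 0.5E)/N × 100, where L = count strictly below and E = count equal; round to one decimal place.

83.3

N = 6.
Strictly below 37: 4. Equal to 37: 2.
PR = (4 + 0.5·2)/6 × 100 = 83.3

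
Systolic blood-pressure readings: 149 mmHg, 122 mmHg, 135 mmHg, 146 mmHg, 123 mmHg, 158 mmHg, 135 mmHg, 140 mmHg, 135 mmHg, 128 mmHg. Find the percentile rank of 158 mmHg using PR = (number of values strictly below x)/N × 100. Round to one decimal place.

90.0

N = 10.
Strictly below 158: 9. Equal to 158: 1.
PR = 9/10 × 100 = 90.0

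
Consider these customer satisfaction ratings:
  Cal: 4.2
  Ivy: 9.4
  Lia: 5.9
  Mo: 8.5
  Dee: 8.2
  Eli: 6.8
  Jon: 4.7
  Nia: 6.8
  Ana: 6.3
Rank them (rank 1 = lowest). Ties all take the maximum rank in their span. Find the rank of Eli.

6

Sorted (ascending): 4.2, 4.7, 5.9, 6.3, 6.8, 6.8, 8.2, 8.5, 9.4
The 2 values of 6.8 occupy positions 5–6 → each gets rank 6.
Eli has value 6.8 → rank 6.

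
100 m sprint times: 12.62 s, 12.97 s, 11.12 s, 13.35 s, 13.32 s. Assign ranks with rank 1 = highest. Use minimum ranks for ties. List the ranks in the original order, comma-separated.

Sorted (descending): 13.35, 13.32, 12.97, 12.62, 11.12
No ties — each value takes its position as its rank.

4, 3, 5, 1, 2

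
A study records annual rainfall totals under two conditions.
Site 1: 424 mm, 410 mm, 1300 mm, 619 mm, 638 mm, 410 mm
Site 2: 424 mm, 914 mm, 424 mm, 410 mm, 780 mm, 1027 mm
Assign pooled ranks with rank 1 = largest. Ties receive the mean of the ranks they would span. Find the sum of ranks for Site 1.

42

Sorted (descending): 1300, 1027, 914, 780, 638, 619, 424, 424, 424, 410, 410, 410
The 3 values of 424 occupy positions 7–9 → average rank 8.
The 3 values of 410 occupy positions 10–12 → average rank 11.
Site 1 values → pooled ranks: 424→8, 410→11, 1300→1, 619→6, 638→5, 410→11
Rank sum = 8 + 11 + 1 + 6 + 5 + 11 = 42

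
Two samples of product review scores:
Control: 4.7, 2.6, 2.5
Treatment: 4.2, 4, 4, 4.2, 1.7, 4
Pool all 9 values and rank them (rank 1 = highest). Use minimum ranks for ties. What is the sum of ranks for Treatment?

Sorted (descending): 4.7, 4.2, 4.2, 4, 4, 4, 2.6, 2.5, 1.7
The 2 values of 4.2 occupy positions 2–3 → each gets rank 2.
The 3 values of 4 occupy positions 4–6 → each gets rank 4.
Treatment values → pooled ranks: 4.2→2, 4→4, 4→4, 4.2→2, 1.7→9, 4→4
Rank sum = 2 + 4 + 4 + 2 + 9 + 4 = 25

25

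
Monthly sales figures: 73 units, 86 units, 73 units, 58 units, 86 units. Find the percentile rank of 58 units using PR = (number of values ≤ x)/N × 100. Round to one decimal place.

N = 5.
Strictly below 58: 0. Equal to 58: 1.
PR = 1/5 × 100 = 20.0

20.0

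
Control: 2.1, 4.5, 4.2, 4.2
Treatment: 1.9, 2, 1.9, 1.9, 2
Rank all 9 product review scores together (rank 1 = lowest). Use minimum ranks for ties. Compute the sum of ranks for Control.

29

Sorted (ascending): 1.9, 1.9, 1.9, 2, 2, 2.1, 4.2, 4.2, 4.5
The 3 values of 1.9 occupy positions 1–3 → each gets rank 1.
The 2 values of 2 occupy positions 4–5 → each gets rank 4.
The 2 values of 4.2 occupy positions 7–8 → each gets rank 7.
Control values → pooled ranks: 2.1→6, 4.5→9, 4.2→7, 4.2→7
Rank sum = 6 + 9 + 7 + 7 = 29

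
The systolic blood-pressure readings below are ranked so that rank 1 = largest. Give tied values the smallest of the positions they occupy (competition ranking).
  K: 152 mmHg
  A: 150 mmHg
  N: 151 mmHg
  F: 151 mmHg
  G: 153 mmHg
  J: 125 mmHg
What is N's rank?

3

Sorted (descending): 153, 152, 151, 151, 150, 125
The 2 values of 151 occupy positions 3–4 → each gets rank 3.
N has value 151 mmHg → rank 3.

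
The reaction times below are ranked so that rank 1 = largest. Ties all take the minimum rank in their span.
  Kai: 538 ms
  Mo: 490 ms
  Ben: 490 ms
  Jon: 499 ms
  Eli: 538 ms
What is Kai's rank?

1

Sorted (descending): 538, 538, 499, 490, 490
The 2 values of 538 occupy positions 1–2 → each gets rank 1.
The 2 values of 490 occupy positions 4–5 → each gets rank 4.
Kai has value 538 ms → rank 1.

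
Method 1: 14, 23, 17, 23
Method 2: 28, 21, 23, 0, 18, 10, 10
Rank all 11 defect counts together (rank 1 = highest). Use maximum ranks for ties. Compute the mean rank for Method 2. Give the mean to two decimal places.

Sorted (descending): 28, 23, 23, 23, 21, 18, 17, 14, 10, 10, 0
The 3 values of 23 occupy positions 2–4 → each gets rank 4.
The 2 values of 10 occupy positions 9–10 → each gets rank 10.
Method 2 values → pooled ranks: 28→1, 21→5, 23→4, 0→11, 18→6, 10→10, 10→10
Mean rank = (1 + 5 + 4 + 11 + 6 + 10 + 10) / 7 = 6.71

6.71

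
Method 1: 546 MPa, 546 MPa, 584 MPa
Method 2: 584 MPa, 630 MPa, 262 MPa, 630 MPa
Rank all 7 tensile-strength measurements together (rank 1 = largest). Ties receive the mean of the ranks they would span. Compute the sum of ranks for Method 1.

Sorted (descending): 630, 630, 584, 584, 546, 546, 262
The 2 values of 630 occupy positions 1–2 → average rank (1+2)/2 = 1.5.
The 2 values of 584 occupy positions 3–4 → average rank (3+4)/2 = 3.5.
The 2 values of 546 occupy positions 5–6 → average rank (5+6)/2 = 5.5.
Method 1 values → pooled ranks: 546→5.5, 546→5.5, 584→3.5
Rank sum = 5.5 + 5.5 + 3.5 = 14.5

14.5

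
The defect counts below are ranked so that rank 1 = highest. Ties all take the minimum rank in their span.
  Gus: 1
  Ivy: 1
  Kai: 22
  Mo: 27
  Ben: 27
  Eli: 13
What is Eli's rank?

4

Sorted (descending): 27, 27, 22, 13, 1, 1
The 2 values of 27 occupy positions 1–2 → each gets rank 1.
The 2 values of 1 occupy positions 5–6 → each gets rank 5.
Eli has value 13 → rank 4.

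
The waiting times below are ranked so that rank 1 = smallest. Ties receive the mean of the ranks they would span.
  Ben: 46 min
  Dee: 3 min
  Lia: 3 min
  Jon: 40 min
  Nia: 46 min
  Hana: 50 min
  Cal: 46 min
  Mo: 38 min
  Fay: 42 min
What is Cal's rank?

7

Sorted (ascending): 3, 3, 38, 40, 42, 46, 46, 46, 50
The 2 values of 3 occupy positions 1–2 → average rank (1+2)/2 = 1.5.
The 3 values of 46 occupy positions 6–8 → average rank 7.
Cal has value 46 min → rank 7.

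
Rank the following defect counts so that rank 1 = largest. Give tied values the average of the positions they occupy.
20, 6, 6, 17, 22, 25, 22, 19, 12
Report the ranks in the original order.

Sorted (descending): 25, 22, 22, 20, 19, 17, 12, 6, 6
The 2 values of 22 occupy positions 2–3 → average rank (2+3)/2 = 2.5.
The 2 values of 6 occupy positions 8–9 → average rank (8+9)/2 = 8.5.

4, 8.5, 8.5, 6, 2.5, 1, 2.5, 5, 7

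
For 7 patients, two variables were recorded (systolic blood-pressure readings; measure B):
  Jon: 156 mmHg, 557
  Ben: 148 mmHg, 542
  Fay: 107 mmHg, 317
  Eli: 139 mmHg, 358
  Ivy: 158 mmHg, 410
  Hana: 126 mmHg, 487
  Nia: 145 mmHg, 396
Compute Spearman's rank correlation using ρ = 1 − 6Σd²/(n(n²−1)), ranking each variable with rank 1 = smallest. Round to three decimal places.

Ranks of variable 1: 6, 5, 1, 3, 7, 2, 4
Ranks of variable 2: 7, 6, 1, 2, 4, 5, 3
d = r₁ − r₂: -1, -1, 0, 1, 3, -3, 1
d²: 1, 1, 0, 1, 9, 9, 1; Σd² = 22
ρ = 1 − 6·22/(7·48) = 1 − 132/336 = 0.607

0.607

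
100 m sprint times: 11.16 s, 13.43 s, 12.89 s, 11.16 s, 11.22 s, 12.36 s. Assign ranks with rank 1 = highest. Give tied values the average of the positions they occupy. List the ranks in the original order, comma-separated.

5.5, 1, 2, 5.5, 4, 3

Sorted (descending): 13.43, 12.89, 12.36, 11.22, 11.16, 11.16
The 2 values of 11.16 occupy positions 5–6 → average rank (5+6)/2 = 5.5.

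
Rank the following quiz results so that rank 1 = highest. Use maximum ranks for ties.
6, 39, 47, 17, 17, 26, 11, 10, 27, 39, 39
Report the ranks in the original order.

11, 4, 1, 8, 8, 6, 9, 10, 5, 4, 4

Sorted (descending): 47, 39, 39, 39, 27, 26, 17, 17, 11, 10, 6
The 3 values of 39 occupy positions 2–4 → each gets rank 4.
The 2 values of 17 occupy positions 7–8 → each gets rank 8.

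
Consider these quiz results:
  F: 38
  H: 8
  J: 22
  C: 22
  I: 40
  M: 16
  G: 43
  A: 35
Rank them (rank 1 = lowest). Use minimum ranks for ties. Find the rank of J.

Sorted (ascending): 8, 16, 22, 22, 35, 38, 40, 43
The 2 values of 22 occupy positions 3–4 → each gets rank 3.
J has value 22 → rank 3.

3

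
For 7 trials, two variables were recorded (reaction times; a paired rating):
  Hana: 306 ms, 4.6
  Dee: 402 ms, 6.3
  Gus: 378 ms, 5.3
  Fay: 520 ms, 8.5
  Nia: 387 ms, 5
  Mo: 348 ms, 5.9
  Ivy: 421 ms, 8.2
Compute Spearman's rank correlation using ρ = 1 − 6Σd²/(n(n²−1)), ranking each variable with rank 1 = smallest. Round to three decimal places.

Ranks of variable 1: 1, 5, 3, 7, 4, 2, 6
Ranks of variable 2: 1, 5, 3, 7, 2, 4, 6
d = r₁ − r₂: 0, 0, 0, 0, 2, -2, 0
d²: 0, 0, 0, 0, 4, 4, 0; Σd² = 8
ρ = 1 − 6·8/(7·48) = 1 − 48/336 = 0.857

0.857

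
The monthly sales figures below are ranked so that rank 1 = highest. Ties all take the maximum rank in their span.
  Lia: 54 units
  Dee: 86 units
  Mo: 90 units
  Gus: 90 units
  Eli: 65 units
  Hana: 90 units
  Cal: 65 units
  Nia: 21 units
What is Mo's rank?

Sorted (descending): 90, 90, 90, 86, 65, 65, 54, 21
The 3 values of 90 occupy positions 1–3 → each gets rank 3.
The 2 values of 65 occupy positions 5–6 → each gets rank 6.
Mo has value 90 units → rank 3.

3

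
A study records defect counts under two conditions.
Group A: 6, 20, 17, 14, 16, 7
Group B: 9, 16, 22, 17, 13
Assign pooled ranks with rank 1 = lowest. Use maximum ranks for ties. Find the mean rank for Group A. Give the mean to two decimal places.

Sorted (ascending): 6, 7, 9, 13, 14, 16, 16, 17, 17, 20, 22
The 2 values of 16 occupy positions 6–7 → each gets rank 7.
The 2 values of 17 occupy positions 8–9 → each gets rank 9.
Group A values → pooled ranks: 6→1, 20→10, 17→9, 14→5, 16→7, 7→2
Mean rank = (1 + 10 + 9 + 5 + 7 + 2) / 6 = 5.67

5.67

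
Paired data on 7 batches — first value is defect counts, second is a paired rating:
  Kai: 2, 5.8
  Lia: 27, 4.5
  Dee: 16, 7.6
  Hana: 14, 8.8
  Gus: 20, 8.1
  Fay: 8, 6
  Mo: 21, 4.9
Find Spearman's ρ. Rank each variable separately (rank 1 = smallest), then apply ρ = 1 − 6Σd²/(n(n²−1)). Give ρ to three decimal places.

Ranks of variable 1: 1, 7, 4, 3, 5, 2, 6
Ranks of variable 2: 3, 1, 5, 7, 6, 4, 2
d = r₁ − r₂: -2, 6, -1, -4, -1, -2, 4
d²: 4, 36, 1, 16, 1, 4, 16; Σd² = 78
ρ = 1 − 6·78/(7·48) = 1 − 468/336 = -0.393

-0.393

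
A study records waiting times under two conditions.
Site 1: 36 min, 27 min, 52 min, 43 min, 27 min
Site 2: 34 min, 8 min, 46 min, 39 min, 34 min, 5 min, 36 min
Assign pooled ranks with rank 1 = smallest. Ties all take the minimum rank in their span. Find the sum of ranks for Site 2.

40

Sorted (ascending): 5, 8, 27, 27, 34, 34, 36, 36, 39, 43, 46, 52
The 2 values of 27 occupy positions 3–4 → each gets rank 3.
The 2 values of 34 occupy positions 5–6 → each gets rank 5.
The 2 values of 36 occupy positions 7–8 → each gets rank 7.
Site 2 values → pooled ranks: 34→5, 8→2, 46→11, 39→9, 34→5, 5→1, 36→7
Rank sum = 5 + 2 + 11 + 9 + 5 + 1 + 7 = 40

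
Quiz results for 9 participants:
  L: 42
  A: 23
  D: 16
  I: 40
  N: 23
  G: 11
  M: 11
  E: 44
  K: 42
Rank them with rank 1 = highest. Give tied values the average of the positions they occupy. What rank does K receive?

2.5

Sorted (descending): 44, 42, 42, 40, 23, 23, 16, 11, 11
The 2 values of 42 occupy positions 2–3 → average rank (2+3)/2 = 2.5.
The 2 values of 23 occupy positions 5–6 → average rank (5+6)/2 = 5.5.
The 2 values of 11 occupy positions 8–9 → average rank (8+9)/2 = 8.5.
K has value 42 → rank 2.5.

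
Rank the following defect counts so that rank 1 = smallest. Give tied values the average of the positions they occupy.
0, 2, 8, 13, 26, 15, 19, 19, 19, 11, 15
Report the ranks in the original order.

Sorted (ascending): 0, 2, 8, 11, 13, 15, 15, 19, 19, 19, 26
The 2 values of 15 occupy positions 6–7 → average rank (6+7)/2 = 6.5.
The 3 values of 19 occupy positions 8–10 → average rank 9.

1, 2, 3, 5, 11, 6.5, 9, 9, 9, 4, 6.5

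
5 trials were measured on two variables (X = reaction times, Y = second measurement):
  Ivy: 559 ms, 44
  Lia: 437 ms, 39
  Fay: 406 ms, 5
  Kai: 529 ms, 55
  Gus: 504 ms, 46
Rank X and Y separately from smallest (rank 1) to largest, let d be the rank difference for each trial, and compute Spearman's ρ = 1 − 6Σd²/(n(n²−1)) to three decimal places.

Ranks of variable 1: 5, 2, 1, 4, 3
Ranks of variable 2: 3, 2, 1, 5, 4
d = r₁ − r₂: 2, 0, 0, -1, -1
d²: 4, 0, 0, 1, 1; Σd² = 6
ρ = 1 − 6·6/(5·24) = 1 − 36/120 = 0.700

0.700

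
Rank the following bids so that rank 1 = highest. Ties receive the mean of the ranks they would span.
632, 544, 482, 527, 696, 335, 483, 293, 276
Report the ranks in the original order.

Sorted (descending): 696, 632, 544, 527, 483, 482, 335, 293, 276
No ties — each value takes its position as its rank.

2, 3, 6, 4, 1, 7, 5, 8, 9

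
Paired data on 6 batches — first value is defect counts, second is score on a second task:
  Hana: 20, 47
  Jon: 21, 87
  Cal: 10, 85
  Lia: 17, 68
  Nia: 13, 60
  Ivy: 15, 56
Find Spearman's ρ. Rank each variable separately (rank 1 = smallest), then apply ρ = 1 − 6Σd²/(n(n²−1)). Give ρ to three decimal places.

Ranks of variable 1: 5, 6, 1, 4, 2, 3
Ranks of variable 2: 1, 6, 5, 4, 3, 2
d = r₁ − r₂: 4, 0, -4, 0, -1, 1
d²: 16, 0, 16, 0, 1, 1; Σd² = 34
ρ = 1 − 6·34/(6·35) = 1 − 204/210 = 0.029

0.029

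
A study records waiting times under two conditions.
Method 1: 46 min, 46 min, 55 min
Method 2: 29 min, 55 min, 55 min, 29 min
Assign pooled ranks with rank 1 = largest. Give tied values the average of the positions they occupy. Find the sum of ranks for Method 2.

Sorted (descending): 55, 55, 55, 46, 46, 29, 29
The 3 values of 55 occupy positions 1–3 → average rank 2.
The 2 values of 46 occupy positions 4–5 → average rank (4+5)/2 = 4.5.
The 2 values of 29 occupy positions 6–7 → average rank (6+7)/2 = 6.5.
Method 2 values → pooled ranks: 29→6.5, 55→2, 55→2, 29→6.5
Rank sum = 6.5 + 2 + 2 + 6.5 = 17

17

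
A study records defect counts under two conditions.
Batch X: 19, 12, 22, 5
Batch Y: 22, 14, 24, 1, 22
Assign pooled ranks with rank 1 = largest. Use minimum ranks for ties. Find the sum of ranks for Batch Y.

20

Sorted (descending): 24, 22, 22, 22, 19, 14, 12, 5, 1
The 3 values of 22 occupy positions 2–4 → each gets rank 2.
Batch Y values → pooled ranks: 22→2, 14→6, 24→1, 1→9, 22→2
Rank sum = 2 + 6 + 1 + 9 + 2 = 20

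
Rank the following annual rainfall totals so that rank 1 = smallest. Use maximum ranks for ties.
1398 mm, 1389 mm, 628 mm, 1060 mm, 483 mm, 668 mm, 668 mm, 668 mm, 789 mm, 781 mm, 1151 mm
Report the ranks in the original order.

Sorted (ascending): 483, 628, 668, 668, 668, 781, 789, 1060, 1151, 1389, 1398
The 3 values of 668 occupy positions 3–5 → each gets rank 5.

11, 10, 2, 8, 1, 5, 5, 5, 7, 6, 9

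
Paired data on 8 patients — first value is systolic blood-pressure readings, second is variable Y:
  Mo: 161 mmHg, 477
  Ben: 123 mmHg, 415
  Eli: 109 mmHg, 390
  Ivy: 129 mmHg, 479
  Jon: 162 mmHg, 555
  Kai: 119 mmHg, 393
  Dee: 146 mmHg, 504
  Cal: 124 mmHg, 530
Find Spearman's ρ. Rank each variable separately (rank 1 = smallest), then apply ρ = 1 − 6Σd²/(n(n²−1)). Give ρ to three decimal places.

Ranks of variable 1: 7, 3, 1, 5, 8, 2, 6, 4
Ranks of variable 2: 4, 3, 1, 5, 8, 2, 6, 7
d = r₁ − r₂: 3, 0, 0, 0, 0, 0, 0, -3
d²: 9, 0, 0, 0, 0, 0, 0, 9; Σd² = 18
ρ = 1 − 6·18/(8·63) = 1 − 108/504 = 0.786

0.786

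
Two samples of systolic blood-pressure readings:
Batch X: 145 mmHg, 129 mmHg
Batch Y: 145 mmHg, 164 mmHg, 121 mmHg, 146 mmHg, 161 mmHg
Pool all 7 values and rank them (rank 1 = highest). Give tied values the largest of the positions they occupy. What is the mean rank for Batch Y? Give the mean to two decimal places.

3.60

Sorted (descending): 164, 161, 146, 145, 145, 129, 121
The 2 values of 145 occupy positions 4–5 → each gets rank 5.
Batch Y values → pooled ranks: 145→5, 164→1, 121→7, 146→3, 161→2
Mean rank = (5 + 1 + 7 + 3 + 2) / 5 = 3.60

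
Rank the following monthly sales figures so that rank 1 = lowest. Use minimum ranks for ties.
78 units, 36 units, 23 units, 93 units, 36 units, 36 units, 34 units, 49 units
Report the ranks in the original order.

7, 3, 1, 8, 3, 3, 2, 6

Sorted (ascending): 23, 34, 36, 36, 36, 49, 78, 93
The 3 values of 36 occupy positions 3–5 → each gets rank 3.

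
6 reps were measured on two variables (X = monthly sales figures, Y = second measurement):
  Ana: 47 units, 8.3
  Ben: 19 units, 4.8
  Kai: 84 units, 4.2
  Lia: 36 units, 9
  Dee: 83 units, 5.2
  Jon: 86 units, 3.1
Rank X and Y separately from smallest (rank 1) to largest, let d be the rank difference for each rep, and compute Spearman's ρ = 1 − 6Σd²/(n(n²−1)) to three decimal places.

Ranks of variable 1: 3, 1, 5, 2, 4, 6
Ranks of variable 2: 5, 3, 2, 6, 4, 1
d = r₁ − r₂: -2, -2, 3, -4, 0, 5
d²: 4, 4, 9, 16, 0, 25; Σd² = 58
ρ = 1 − 6·58/(6·35) = 1 − 348/210 = -0.657

-0.657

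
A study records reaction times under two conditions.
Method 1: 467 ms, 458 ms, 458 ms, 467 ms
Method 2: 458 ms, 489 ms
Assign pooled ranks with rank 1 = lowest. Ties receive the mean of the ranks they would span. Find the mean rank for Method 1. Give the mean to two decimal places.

Sorted (ascending): 458, 458, 458, 467, 467, 489
The 3 values of 458 occupy positions 1–3 → average rank 2.
The 2 values of 467 occupy positions 4–5 → average rank (4+5)/2 = 4.5.
Method 1 values → pooled ranks: 467→4.5, 458→2, 458→2, 467→4.5
Mean rank = (4.5 + 2 + 2 + 4.5) / 4 = 3.25

3.25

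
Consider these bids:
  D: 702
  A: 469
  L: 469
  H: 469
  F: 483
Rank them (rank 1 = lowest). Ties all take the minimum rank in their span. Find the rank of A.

1

Sorted (ascending): 469, 469, 469, 483, 702
The 3 values of 469 occupy positions 1–3 → each gets rank 1.
A has value 469 → rank 1.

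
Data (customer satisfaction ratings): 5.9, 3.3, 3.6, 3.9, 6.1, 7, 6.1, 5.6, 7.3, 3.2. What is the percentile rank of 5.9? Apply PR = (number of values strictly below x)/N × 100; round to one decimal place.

N = 10.
Strictly below 5.9: 5. Equal to 5.9: 1.
PR = 5/10 × 100 = 50.0

50.0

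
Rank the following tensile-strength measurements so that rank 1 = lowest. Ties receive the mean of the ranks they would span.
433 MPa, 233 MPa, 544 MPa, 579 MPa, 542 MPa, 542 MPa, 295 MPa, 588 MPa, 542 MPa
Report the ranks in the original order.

Sorted (ascending): 233, 295, 433, 542, 542, 542, 544, 579, 588
The 3 values of 542 occupy positions 4–6 → average rank 5.

3, 1, 7, 8, 5, 5, 2, 9, 5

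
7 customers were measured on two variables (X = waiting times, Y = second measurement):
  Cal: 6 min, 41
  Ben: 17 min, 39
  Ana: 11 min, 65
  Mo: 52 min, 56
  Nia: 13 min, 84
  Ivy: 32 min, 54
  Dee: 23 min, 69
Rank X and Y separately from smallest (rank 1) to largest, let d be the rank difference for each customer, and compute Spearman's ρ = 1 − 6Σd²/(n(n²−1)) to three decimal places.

0.036

Ranks of variable 1: 1, 4, 2, 7, 3, 6, 5
Ranks of variable 2: 2, 1, 5, 4, 7, 3, 6
d = r₁ − r₂: -1, 3, -3, 3, -4, 3, -1
d²: 1, 9, 9, 9, 16, 9, 1; Σd² = 54
ρ = 1 − 6·54/(7·48) = 1 − 324/336 = 0.036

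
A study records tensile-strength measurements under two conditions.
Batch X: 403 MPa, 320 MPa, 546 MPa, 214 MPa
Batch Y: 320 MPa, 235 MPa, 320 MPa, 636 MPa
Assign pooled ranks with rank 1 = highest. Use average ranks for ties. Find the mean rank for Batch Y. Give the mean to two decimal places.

Sorted (descending): 636, 546, 403, 320, 320, 320, 235, 214
The 3 values of 320 occupy positions 4–6 → average rank 5.
Batch Y values → pooled ranks: 320→5, 235→7, 320→5, 636→1
Mean rank = (5 + 7 + 5 + 1) / 4 = 4.50

4.50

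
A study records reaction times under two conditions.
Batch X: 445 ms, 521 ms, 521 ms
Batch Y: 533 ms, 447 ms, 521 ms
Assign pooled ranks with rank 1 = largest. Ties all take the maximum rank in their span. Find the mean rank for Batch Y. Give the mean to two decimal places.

3.33

Sorted (descending): 533, 521, 521, 521, 447, 445
The 3 values of 521 occupy positions 2–4 → each gets rank 4.
Batch Y values → pooled ranks: 533→1, 447→5, 521→4
Mean rank = (1 + 5 + 4) / 3 = 3.33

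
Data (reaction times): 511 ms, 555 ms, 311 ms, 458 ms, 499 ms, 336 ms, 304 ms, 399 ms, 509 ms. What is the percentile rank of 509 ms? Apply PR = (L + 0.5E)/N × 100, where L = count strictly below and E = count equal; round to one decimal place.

72.2

N = 9.
Strictly below 509: 6. Equal to 509: 1.
PR = (6 + 0.5·1)/9 × 100 = 72.2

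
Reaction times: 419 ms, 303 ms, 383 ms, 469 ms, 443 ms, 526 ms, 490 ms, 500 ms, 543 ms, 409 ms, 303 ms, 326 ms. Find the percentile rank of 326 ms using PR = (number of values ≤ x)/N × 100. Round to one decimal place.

N = 12.
Strictly below 326: 2. Equal to 326: 1.
PR = 3/12 × 100 = 25.0

25.0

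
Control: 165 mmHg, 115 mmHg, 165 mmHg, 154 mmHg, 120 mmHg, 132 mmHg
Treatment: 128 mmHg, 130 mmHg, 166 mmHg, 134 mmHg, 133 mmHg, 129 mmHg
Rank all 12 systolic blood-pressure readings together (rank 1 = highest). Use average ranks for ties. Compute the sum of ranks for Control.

39

Sorted (descending): 166, 165, 165, 154, 134, 133, 132, 130, 129, 128, 120, 115
The 2 values of 165 occupy positions 2–3 → average rank (2+3)/2 = 2.5.
Control values → pooled ranks: 165→2.5, 115→12, 165→2.5, 154→4, 120→11, 132→7
Rank sum = 2.5 + 12 + 2.5 + 4 + 11 + 7 = 39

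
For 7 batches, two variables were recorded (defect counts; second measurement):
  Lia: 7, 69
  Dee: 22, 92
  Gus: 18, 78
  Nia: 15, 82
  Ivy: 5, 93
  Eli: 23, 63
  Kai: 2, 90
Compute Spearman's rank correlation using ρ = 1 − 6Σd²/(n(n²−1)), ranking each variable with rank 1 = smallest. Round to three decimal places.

-0.464

Ranks of variable 1: 3, 6, 5, 4, 2, 7, 1
Ranks of variable 2: 2, 6, 3, 4, 7, 1, 5
d = r₁ − r₂: 1, 0, 2, 0, -5, 6, -4
d²: 1, 0, 4, 0, 25, 36, 16; Σd² = 82
ρ = 1 − 6·82/(7·48) = 1 − 492/336 = -0.464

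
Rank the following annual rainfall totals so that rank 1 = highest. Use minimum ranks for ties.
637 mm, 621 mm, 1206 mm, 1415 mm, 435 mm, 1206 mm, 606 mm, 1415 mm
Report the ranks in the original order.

5, 6, 3, 1, 8, 3, 7, 1

Sorted (descending): 1415, 1415, 1206, 1206, 637, 621, 606, 435
The 2 values of 1415 occupy positions 1–2 → each gets rank 1.
The 2 values of 1206 occupy positions 3–4 → each gets rank 3.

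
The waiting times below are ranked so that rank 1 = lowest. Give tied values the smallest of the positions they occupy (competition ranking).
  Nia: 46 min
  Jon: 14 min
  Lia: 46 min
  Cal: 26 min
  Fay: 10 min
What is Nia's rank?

4

Sorted (ascending): 10, 14, 26, 46, 46
The 2 values of 46 occupy positions 4–5 → each gets rank 4.
Nia has value 46 min → rank 4.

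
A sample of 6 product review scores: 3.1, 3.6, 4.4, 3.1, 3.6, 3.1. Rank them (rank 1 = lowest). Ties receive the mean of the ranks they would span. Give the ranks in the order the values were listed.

2, 4.5, 6, 2, 4.5, 2

Sorted (ascending): 3.1, 3.1, 3.1, 3.6, 3.6, 4.4
The 3 values of 3.1 occupy positions 1–3 → average rank 2.
The 2 values of 3.6 occupy positions 4–5 → average rank (4+5)/2 = 4.5.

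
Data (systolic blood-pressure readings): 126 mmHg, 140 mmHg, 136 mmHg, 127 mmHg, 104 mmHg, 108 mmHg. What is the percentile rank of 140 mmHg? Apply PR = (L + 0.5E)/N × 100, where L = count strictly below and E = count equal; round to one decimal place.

91.7

N = 6.
Strictly below 140: 5. Equal to 140: 1.
PR = (5 + 0.5·1)/6 × 100 = 91.7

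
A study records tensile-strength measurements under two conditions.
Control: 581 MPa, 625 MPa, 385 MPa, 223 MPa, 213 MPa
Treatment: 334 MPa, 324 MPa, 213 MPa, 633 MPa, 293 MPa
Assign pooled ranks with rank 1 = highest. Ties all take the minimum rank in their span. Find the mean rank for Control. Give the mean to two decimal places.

Sorted (descending): 633, 625, 581, 385, 334, 324, 293, 223, 213, 213
The 2 values of 213 occupy positions 9–10 → each gets rank 9.
Control values → pooled ranks: 581→3, 625→2, 385→4, 223→8, 213→9
Mean rank = (3 + 2 + 4 + 8 + 9) / 5 = 5.20

5.20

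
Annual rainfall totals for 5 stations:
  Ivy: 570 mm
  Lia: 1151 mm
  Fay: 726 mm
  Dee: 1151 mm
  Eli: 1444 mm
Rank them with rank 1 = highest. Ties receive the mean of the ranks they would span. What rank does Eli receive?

Sorted (descending): 1444, 1151, 1151, 726, 570
The 2 values of 1151 occupy positions 2–3 → average rank (2+3)/2 = 2.5.
Eli has value 1444 mm → rank 1.

1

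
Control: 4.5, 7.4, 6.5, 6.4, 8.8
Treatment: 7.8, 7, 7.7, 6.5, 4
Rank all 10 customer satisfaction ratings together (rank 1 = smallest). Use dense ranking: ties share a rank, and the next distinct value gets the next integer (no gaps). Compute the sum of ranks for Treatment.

Sorted (ascending): 4, 4.5, 6.4, 6.5, 6.5, 7, 7.4, 7.7, 7.8, 8.8
The 2 values of 6.5 share dense rank 4.
Remaining distinct values take the next consecutive integers.
Treatment values → pooled ranks: 7.8→8, 7→5, 7.7→7, 6.5→4, 4→1
Rank sum = 8 + 5 + 7 + 4 + 1 = 25

25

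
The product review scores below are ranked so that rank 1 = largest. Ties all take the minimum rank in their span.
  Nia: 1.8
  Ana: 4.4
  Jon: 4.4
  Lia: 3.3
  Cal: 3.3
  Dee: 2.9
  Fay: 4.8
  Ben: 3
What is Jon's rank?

2

Sorted (descending): 4.8, 4.4, 4.4, 3.3, 3.3, 3, 2.9, 1.8
The 2 values of 4.4 occupy positions 2–3 → each gets rank 2.
The 2 values of 3.3 occupy positions 4–5 → each gets rank 4.
Jon has value 4.4 → rank 2.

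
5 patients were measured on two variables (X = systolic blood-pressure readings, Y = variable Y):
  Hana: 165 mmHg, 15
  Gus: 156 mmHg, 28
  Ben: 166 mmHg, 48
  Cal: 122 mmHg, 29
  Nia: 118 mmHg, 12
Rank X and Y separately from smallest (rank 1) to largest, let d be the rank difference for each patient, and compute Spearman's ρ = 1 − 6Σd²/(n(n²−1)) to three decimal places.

0.600

Ranks of variable 1: 4, 3, 5, 2, 1
Ranks of variable 2: 2, 3, 5, 4, 1
d = r₁ − r₂: 2, 0, 0, -2, 0
d²: 4, 0, 0, 4, 0; Σd² = 8
ρ = 1 − 6·8/(5·24) = 1 − 48/120 = 0.600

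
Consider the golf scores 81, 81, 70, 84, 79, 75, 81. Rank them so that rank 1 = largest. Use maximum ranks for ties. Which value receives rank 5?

79

Sorted (descending): 84, 81, 81, 81, 79, 75, 70
The 3 values of 81 occupy positions 2–4 → each gets rank 4.
Rank 5 → value 79.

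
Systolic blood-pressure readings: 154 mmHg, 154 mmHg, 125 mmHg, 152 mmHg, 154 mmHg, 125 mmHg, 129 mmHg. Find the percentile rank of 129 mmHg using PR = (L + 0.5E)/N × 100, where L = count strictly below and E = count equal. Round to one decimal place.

35.7

N = 7.
Strictly below 129: 2. Equal to 129: 1.
PR = (2 + 0.5·1)/7 × 100 = 35.7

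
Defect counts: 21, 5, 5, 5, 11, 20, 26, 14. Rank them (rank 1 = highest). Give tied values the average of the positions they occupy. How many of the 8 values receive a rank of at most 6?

Sorted (descending): 26, 21, 20, 14, 11, 5, 5, 5
The 3 values of 5 occupy positions 6–8 → average rank 7.
Ranks ≤ 6: {1, 2, 3, 4, 5} → 5 values.

5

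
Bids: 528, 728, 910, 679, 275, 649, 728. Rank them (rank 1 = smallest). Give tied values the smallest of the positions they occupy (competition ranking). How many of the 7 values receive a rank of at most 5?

Sorted (ascending): 275, 528, 649, 679, 728, 728, 910
The 2 values of 728 occupy positions 5–6 → each gets rank 5.
Ranks ≤ 5: {1, 2, 3, 4, 5, 5} → 6 values.

6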